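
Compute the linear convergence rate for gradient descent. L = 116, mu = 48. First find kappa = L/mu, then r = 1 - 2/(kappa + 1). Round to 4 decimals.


Step 1: Compute the condition number.
kappa = L/mu = 116/48 = 2.4167
Step 2: Compute the convergence rate.
r = 1 - 2/(kappa + 1) = 1 - 2*mu/(L + mu) = (L - mu)/(L + mu) = 68/164 = 0.4146


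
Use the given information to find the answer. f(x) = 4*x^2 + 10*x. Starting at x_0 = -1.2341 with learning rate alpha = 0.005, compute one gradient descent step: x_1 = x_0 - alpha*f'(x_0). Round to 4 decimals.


We compute the gradient at x_0 and apply the update.
f'(x) = 8*x + 10
f'(-1.2341) = 8*-1.2341 + 10 = 0.1272
x_1 = -1.2341 - 0.005*0.1272 = -1.2347


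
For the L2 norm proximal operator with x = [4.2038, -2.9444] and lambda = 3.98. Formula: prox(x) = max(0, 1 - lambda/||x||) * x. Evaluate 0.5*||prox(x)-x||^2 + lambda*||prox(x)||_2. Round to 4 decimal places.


Step 1: Compute ||x||.
||x|| = 5.1324
Step 2: Compute scaling factor.
scale = max(0, 1 - 3.98/5.1324) = 0.2245
Step 3: prox(x) = [0.9439, -0.6611]
||prox(x)|| = 1.1524
Step 4: Proximal objective.
0.5*||prox-x||^2 = 7.9202
lambda*||prox|| = 4.5866
Total = 12.5067


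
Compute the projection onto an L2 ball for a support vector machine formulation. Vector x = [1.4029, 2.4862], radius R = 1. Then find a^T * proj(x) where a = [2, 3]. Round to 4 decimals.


Step 1: Compute ||x|| (intermediates to 6 decimals).
||x|| = sqrt(1.4029^2 + 2.4862^2) = 2.854701
Step 2: Project.
Since ||x|| > R, scale = R/||x|| = 1/2.854701 = 0.350299, proj(x) = scale * x
proj(x) = [0.491434, 0.870913]
Step 3: Dot product.
a^T * proj(x) = 2*0.491434 + 3*0.870913 = 3.5956


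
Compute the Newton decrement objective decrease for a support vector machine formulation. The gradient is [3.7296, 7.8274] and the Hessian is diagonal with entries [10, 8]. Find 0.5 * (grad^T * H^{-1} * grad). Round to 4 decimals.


Step 1: H is diagonal, so H^(-1) * g = [0.373, 0.9784].
Step 2: g^T H^(-1) g = sum_i g_i^2 / H_ii
  = (3.7296)^2/10 + (7.8274)^2/8
  = 1.391 + 7.6585 = 9.0495
Step 3: Objective decrease = 0.5 * g^T H^(-1) g = 4.5248


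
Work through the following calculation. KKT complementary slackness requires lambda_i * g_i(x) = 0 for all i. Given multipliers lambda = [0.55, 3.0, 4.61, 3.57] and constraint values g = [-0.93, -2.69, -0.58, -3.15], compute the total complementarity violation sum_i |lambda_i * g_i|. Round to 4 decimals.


KKT complementary slackness check:
lambda_1 * g_1 = 0.55 * -0.93 = -0.5115
lambda_2 * g_2 = 3.0 * -2.69 = -8.07
lambda_3 * g_3 = 4.61 * -0.58 = -2.6738
lambda_4 * g_4 = 3.57 * -3.15 = -11.2455
Total violation = 0.5115 + 8.07 + 2.6738 + 11.2455 = 22.5008


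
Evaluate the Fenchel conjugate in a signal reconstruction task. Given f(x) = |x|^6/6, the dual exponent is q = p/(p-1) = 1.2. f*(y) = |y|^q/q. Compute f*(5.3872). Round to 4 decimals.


The conjugate exponent q satisfies 1/p + 1/q = 1.
p = 6, so q = 6/(6 - 1) = 1.2
|y|^q = 5.3872^1.2 = 7.5446
f*(5.3872) = 7.5446 / 1.2 = 6.2872


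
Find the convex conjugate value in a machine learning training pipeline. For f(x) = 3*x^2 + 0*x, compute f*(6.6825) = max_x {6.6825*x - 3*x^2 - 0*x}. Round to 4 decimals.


f*(y) = sup_x {y*x - a*x^2 - b*x} = sup_x {(y-b)*x - a*x^2}
FOC: (y - b) - 2a*x = 0 => x* = (y - b)/(2a)
x* = (6.6825 - 0)/(2*3) = 1.1138
f*(6.6825) = (y-b)^2/(4a) = (6.6825 - 0)^2/(4*3)
= 44.6558/12 = 3.7213


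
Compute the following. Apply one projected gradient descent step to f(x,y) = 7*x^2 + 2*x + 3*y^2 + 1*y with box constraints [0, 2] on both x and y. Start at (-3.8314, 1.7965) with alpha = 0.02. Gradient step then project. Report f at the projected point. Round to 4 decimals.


Step 1: Compute gradient at (-3.8314, 1.7965).
grad_x = 2*7*-3.8314 + 2 = -51.6396
grad_y = 2*3*1.7965 + 1 = 11.779
Step 2: Gradient step.
x_raw = -3.8314 - 0.02*-51.6396 = -2.7986
y_raw = 1.7965 - 0.02*11.779 = 1.5609
Step 3: Project onto [0, 2].
x_proj = clip(-2.7986) = 0.0
y_proj = clip(1.5609) = 1.5609
Step 4: Evaluate f.
f(0.0, 1.5609) = 8.8703


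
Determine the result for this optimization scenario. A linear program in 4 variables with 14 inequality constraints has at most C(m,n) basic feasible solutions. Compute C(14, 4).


Each vertex corresponds to some choice of n active constraints out of m, so the number of vertices is at most C(m, n) = m! / (n!(m-n)!).
m = 14, n = 4
Numerator: 14 * 13 * 12 * 11
Denominator: 4! = 24
C(14, 4) = 1001


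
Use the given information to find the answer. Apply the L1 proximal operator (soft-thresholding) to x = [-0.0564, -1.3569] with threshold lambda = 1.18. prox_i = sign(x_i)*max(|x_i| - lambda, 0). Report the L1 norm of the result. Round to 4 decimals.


Soft-thresholding with lambda = 1.18:
prox(-0.0564) = sign(-0.0564)*max(|-0.0564| - 1.18, 0) = 0.0
prox(-1.3569) = sign(-1.3569)*max(|-1.3569| - 1.18, 0) = -0.1769
prox(x) = [0.0, -0.1769]
||prox(x)||_1 = 0.0 + 0.1769 = 0.1769


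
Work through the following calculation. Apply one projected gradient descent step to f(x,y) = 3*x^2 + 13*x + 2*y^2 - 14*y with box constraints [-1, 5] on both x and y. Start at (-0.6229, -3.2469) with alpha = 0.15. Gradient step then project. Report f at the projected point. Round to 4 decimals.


Step 1: Compute gradient at (-0.6229, -3.2469).
grad_x = 2*3*-0.6229 + 13 = 9.2626
grad_y = 2*2*-3.2469 - 14 = -26.9876
Step 2: Gradient step.
x_raw = -0.6229 - 0.15*9.2626 = -2.0123
y_raw = -3.2469 - 0.15*-26.9876 = 0.8012
Step 3: Project onto [-1, 5].
x_proj = clip(-2.0123) = -1.0
y_proj = clip(0.8012) = 0.8012
Step 4: Evaluate f.
f(-1.0, 0.8012) = -19.9334


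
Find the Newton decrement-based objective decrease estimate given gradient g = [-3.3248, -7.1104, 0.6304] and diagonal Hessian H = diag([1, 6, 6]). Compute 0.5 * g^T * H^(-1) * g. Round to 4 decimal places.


Step 1: H is diagonal, so H^(-1) * g = [-3.3248, -1.1851, 0.1051].
Step 2: g^T H^(-1) g = sum_i g_i^2 / H_ii
  = (-3.3248)^2/1 + (-7.1104)^2/6 + (0.6304)^2/6
  = 11.0543 + 8.4263 + 0.0662 = 19.5468
Step 3: Objective decrease = 0.5 * g^T H^(-1) g = 9.7734


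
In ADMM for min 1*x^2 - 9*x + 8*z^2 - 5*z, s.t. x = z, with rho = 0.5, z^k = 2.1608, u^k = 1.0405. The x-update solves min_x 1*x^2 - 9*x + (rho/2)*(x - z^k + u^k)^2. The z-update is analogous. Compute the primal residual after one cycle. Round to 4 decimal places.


ADMM iteration with rho = 0.5, z^k = 2.1608, u^k = 1.0405
Step 1: x-update.
Minimize 1*x^2 - 9*x + (0.5/2)*(x - 2.1608 + 1.0405)^2
FOC: (2*1 + 0.5)*x = 9 + 0.5*(2.1608 - 1.0405)
x^{k+1} = 3.8241
Step 2: z-update.
Minimize 8*z^2 - 5*z + (0.5/2)*(3.8241 - z + 1.0405)^2
FOC: (2*8 + 0.5)*z = 5 + 0.5*(3.8241 + 1.0405)
z^{k+1} = 0.4504
Step 3: u-update.
u^{k+1} = 1.0405 + 3.8241 - 0.4504 = 4.4141
Step 4: Primal residual = |3.8241 - 0.4504| = 3.3736


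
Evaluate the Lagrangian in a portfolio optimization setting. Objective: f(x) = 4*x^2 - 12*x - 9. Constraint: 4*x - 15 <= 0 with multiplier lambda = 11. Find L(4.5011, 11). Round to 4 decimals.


Step 1: Evaluate f(x).
f(4.5011) = 4*4.5011^2 - 12*4.5011 - 9 = 18.0264
Step 2: Evaluate g(x).
g(4.5011) = 4*4.5011 - 15 = 3.0044
Step 3: Compute Lagrangian.
L = 18.0264 + 11*3.0044 = 51.0748


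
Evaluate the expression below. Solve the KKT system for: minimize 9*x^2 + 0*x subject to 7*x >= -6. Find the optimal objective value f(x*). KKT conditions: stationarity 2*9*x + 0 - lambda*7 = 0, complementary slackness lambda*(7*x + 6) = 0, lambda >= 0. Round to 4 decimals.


Step 1: Try lambda = 0 (constraint inactive).
Stationarity: 2*9*x + 0 = 0
x* = 0/(2*9) = 0.0
Check constraint: 7*0.0 = 0.0 >= -6 -- satisfied.
Step 2: Compute optimal value.
f(x*) = 9*0.0^2 + 0*0.0 = 0.0


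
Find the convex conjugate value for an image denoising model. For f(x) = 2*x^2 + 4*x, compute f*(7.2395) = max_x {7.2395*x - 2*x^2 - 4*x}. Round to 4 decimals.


f*(y) = sup_x {y*x - a*x^2 - b*x} = sup_x {(y-b)*x - a*x^2}
FOC: (y - b) - 2a*x = 0 => x* = (y - b)/(2a)
x* = (7.2395 - 4)/(2*2) = 0.8099
f*(7.2395) = (y-b)^2/(4a) = (7.2395 - 4)^2/(4*2)
= 10.4944/8 = 1.3118


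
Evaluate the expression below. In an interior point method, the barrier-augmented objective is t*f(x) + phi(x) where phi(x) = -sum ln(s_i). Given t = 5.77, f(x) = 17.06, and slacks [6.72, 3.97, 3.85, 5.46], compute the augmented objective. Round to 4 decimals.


Step 1: Compute log-barrier.
ln values: [1.9051, 1.3788, 1.3481, 1.6974]
phi = -(1.9051 + 1.3788 + 1.3481 + 1.6974) = -6.3294
Step 2: Compute augmented objective.
t*f(x) = 5.77*17.06 = 98.4362
Total = 98.4362 - 6.3294 = 92.1068


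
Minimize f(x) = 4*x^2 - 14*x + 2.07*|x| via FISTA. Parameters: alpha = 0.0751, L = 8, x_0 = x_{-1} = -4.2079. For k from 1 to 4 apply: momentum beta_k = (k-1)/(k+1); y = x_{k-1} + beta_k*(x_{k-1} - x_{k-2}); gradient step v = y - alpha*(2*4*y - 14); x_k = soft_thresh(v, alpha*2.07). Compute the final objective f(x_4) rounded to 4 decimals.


FISTA on f(x) = 4*x^2 - 14*x + 2.07*|x|
L = 8, alpha = 0.0751
Iteration 1: beta = 0.0, y = -4.2079 + 0.0*(-4.2079 + 4.2079) = -4.2079
  grad(y) = -47.6632, v = y - alpha*grad = -0.6284
  prox(v) = soft_thresh(-0.6284, 0.1555) = -0.4729
Iteration 2: beta = 0.3333, y = -0.4729 + 0.3333*(-0.4729 + 4.2079) = 0.7721
  grad(y) = -7.8236, v = y - alpha*grad = 1.3596
  prox(v) = soft_thresh(1.3596, 0.1555) = 1.2041
Iteration 3: beta = 0.5, y = 1.2041 + 0.5*(1.2041 + 0.4729) = 2.0427
  grad(y) = 2.3415, v = y - alpha*grad = 1.8668
  prox(v) = soft_thresh(1.8668, 0.1555) = 1.7114
Iteration 4: beta = 0.6, y = 1.7114 + 0.6*(1.7114 - 1.2041) = 2.0157
  grad(y) = 2.1258, v = y - alpha*grad = 1.8561
  prox(v) = soft_thresh(1.8561, 0.1555) = 1.7006
f(x_4) = 4*1.7006^2 - 14*1.7006 + 2.07*|1.7006| = -8.72


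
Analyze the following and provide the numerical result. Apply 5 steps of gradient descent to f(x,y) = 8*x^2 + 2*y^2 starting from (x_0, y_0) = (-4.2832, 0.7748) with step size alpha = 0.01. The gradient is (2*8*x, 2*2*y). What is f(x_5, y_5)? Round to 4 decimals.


Gradient descent on f(x,y) = 8*x^2 + 2*y^2.
Starting point: (-4.2832, 0.7748), alpha = 0.01
Step 1: grad_x = 2*8*-4.2832 = -68.5312, grad_y = 2*2*0.7748 = 3.0992
  x_1 = -4.2832 - 0.01*-68.5312 = -3.5979
  y_1 = 0.7748 - 0.01*3.0992 = 0.7438
Step 2: grad_x = 2*8*-3.5979 = -57.5662, grad_y = 2*2*0.7438 = 2.9752
  x_2 = -3.5979 - 0.01*-57.5662 = -3.0222
  y_2 = 0.7438 - 0.01*2.9752 = 0.7141
Step 3: grad_x = 2*8*-3.0222 = -48.3556, grad_y = 2*2*0.7141 = 2.8562
  x_3 = -3.0222 - 0.01*-48.3556 = -2.5387
  y_3 = 0.7141 - 0.01*2.8562 = 0.6855
Step 4: grad_x = 2*8*-2.5387 = -40.6187, grad_y = 2*2*0.6855 = 2.742
  x_4 = -2.5387 - 0.01*-40.6187 = -2.1325
  y_4 = 0.6855 - 0.01*2.742 = 0.6581
Step 5: grad_x = 2*8*-2.1325 = -34.1197, grad_y = 2*2*0.6581 = 2.6323
  x_5 = -2.1325 - 0.01*-34.1197 = -1.7913
  y_5 = 0.6581 - 0.01*2.6323 = 0.6318
f(-1.7913, 0.6318) = 8*(-1.7913)^2 + 2*0.6318^2 = 26.4678


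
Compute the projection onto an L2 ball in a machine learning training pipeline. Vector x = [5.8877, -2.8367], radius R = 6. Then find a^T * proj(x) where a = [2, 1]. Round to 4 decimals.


Step 1: Compute ||x|| (intermediates to 6 decimals).
||x|| = sqrt(5.8877^2 + (-2.8367)^2) = 6.535433
Step 2: Project.
Since ||x|| > R, scale = R/||x|| = 6/6.535433 = 0.918072, proj(x) = scale * x
proj(x) = [5.405333, -2.604295]
Step 3: Dot product.
a^T * proj(x) = 2*5.405333 + 1*(-2.604295) = 8.2064


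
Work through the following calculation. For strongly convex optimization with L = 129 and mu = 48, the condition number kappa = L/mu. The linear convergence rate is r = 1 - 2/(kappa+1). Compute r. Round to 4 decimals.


Step 1: Compute the condition number.
kappa = L/mu = 129/48 = 2.6875
Step 2: Compute the convergence rate.
r = 1 - 2/(kappa + 1) = 1 - 2*mu/(L + mu) = (L - mu)/(L + mu) = 81/177 = 0.4576


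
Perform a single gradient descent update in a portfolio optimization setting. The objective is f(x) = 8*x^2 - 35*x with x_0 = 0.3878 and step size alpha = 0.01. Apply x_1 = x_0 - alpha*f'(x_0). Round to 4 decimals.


We compute the gradient at x_0 and apply the update.
f'(x) = 16*x - 35
f'(0.3878) = 16*0.3878 - 35 = -28.7952
x_1 = 0.3878 - 0.01*-28.7952 = 0.6758


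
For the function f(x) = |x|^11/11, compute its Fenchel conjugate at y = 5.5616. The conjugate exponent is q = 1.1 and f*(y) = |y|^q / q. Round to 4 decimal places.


The conjugate exponent q satisfies 1/p + 1/q = 1.
p = 11, so q = 11/(11 - 1) = 1.1
|y|^q = 5.5616^1.1 = 6.6027
f*(5.5616) = 6.6027 / 1.1 = 6.0024


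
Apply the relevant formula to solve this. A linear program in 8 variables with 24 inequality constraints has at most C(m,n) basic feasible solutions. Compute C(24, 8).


Each vertex corresponds to some choice of n active constraints out of m, so the number of vertices is at most C(m, n) = m! / (n!(m-n)!).
m = 24, n = 8
Numerator: 24 * 23 * 22 * 21 * 20 * 19 * 18 * 17
Denominator: 8! = 40320
C(24, 8) = 735471


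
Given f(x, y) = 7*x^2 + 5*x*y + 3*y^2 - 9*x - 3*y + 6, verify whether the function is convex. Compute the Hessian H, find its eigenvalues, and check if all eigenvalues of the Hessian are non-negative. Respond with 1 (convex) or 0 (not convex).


The Hessian of f(x,y) = 7*x^2 + 5*x*y + 3*y^2 - 9*x - 3*y + 6 is:
H = [[14, 5], [5, 6]]
Trace = 14 + 6 = 20
Determinant = 14*6 - (5)^2 = 59
Discriminant = (20)^2 - 4*59 = 164.0
Eigenvalues: lambda_1 = 3.5969, lambda_2 = 16.4031
The function is convex.

1


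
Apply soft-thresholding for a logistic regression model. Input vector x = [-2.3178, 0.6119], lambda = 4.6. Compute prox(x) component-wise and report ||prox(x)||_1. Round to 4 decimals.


Soft-thresholding with lambda = 4.6:
prox(-2.3178) = sign(-2.3178)*max(|-2.3178| - 4.6, 0) = 0.0
prox(0.6119) = sign(0.6119)*max(|0.6119| - 4.6, 0) = 0.0
prox(x) = [0.0, 0.0]
||prox(x)||_1 = 0.0 + 0.0 = 0.0


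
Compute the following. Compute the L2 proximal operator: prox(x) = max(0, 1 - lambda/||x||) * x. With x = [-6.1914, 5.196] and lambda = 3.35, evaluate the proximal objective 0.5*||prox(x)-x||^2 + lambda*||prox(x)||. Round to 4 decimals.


Step 1: Compute ||x||.
||x|| = 8.0828
Step 2: Compute scaling factor.
scale = max(0, 1 - 3.35/8.0828) = 0.5855
Step 3: prox(x) = [-3.6253, 3.0425]
||prox(x)|| = 4.7328
Step 4: Proximal objective.
0.5*||prox-x||^2 = 5.6113
lambda*||prox|| = 15.8549
Total = 21.4662


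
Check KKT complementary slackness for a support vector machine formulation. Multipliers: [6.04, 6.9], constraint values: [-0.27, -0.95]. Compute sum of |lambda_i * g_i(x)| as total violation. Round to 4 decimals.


KKT complementary slackness check:
lambda_1 * g_1 = 6.04 * -0.27 = -1.6308
lambda_2 * g_2 = 6.9 * -0.95 = -6.555
Total violation = 1.6308 + 6.555 = 8.1858


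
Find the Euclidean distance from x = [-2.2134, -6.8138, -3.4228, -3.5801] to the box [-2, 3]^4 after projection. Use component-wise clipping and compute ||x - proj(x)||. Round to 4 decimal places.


Project each component onto [-2, 3].
clip(-2.2134) = -2.0, clip(-6.8138) = -2.0, clip(-3.4228) = -2.0, clip(-3.5801) = -2.0
Projection = [-2.0, -2.0, -2.0, -2.0]
Squared diffs: [0.0455, 23.1727, 2.0244, 2.4967]
Distance = sqrt(27.7393) = 5.2668


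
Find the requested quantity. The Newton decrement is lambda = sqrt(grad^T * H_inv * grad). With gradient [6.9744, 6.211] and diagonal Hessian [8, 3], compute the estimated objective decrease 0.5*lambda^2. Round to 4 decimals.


Step 1: H is diagonal, so H^(-1) * g = [0.8718, 2.0703].
Step 2: g^T H^(-1) g = sum_i g_i^2 / H_ii
  = (6.9744)^2/8 + (6.211)^2/3
  = 6.0803 + 12.8588 = 18.9391
Step 3: Objective decrease = 0.5 * g^T H^(-1) g = 9.4696


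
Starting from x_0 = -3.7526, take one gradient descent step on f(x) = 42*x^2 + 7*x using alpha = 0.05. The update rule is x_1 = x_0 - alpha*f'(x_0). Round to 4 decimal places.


We compute the gradient at x_0 and apply the update.
f'(x) = 84*x + 7
f'(-3.7526) = 84*-3.7526 + 7 = -308.2184
x_1 = -3.7526 - 0.05*-308.2184 = 11.6583


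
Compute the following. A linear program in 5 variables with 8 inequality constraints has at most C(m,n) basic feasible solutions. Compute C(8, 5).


Each vertex corresponds to some choice of n active constraints out of m, so the number of vertices is at most C(m, n) = m! / (n!(m-n)!).
m = 8, n = 5
Numerator: 8 * 7 * 6 * 5 * 4
Denominator: 5! = 120
C(8, 5) = 56


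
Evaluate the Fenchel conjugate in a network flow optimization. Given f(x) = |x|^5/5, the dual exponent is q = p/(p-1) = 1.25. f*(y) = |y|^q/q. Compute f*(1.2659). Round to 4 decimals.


The conjugate exponent q satisfies 1/p + 1/q = 1.
p = 5, so q = 5/(5 - 1) = 1.25
|y|^q = 1.2659^1.25 = 1.3428
f*(1.2659) = 1.3428 / 1.25 = 1.0742


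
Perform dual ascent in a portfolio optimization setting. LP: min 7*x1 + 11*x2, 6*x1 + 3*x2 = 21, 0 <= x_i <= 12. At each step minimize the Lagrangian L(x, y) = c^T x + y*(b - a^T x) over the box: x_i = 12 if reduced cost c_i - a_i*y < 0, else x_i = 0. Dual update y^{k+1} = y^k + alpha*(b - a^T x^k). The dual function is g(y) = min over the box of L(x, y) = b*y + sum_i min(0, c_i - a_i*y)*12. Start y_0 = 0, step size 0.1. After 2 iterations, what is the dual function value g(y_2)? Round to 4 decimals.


Dual ascent for LP: min 7*x1 + 11*x2, 6*x1 + 3*x2 = 21, 0 <= x_i <= 12
Step 1: y^k = 0.0, reduced costs: (7.0, 11.0)
  x^k = (0.0, 0.0), subgradient = b - a^T x = 21.0
  y^{k+1} = 0.0 + 0.1*21.0 = 2.1
Step 2: y^k = 2.1, reduced costs: (-5.6, 4.7)
  x^k = (12.0, 0.0), subgradient = b - a^T x = -51.0
  y^{k+1} = 2.1 + 0.1*-51.0 = -3.0
Dual objective at y_2 = -3.0: reduced costs (25.0, 20.0), box minimizer x = (0.0, 0.0)
g(y_2) = b*y + (c1 - a1*y)*x1 + (c2 - a2*y)*x2 = 21*(-3.0) + 25.0*0.0 + 20.0*0.0 = -63.0 + 0.0 + 0.0 = -63.0


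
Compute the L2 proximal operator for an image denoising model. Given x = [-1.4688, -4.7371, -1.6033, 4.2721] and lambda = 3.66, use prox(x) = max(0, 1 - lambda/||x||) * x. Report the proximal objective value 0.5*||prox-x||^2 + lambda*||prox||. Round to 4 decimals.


Step 1: Compute ||x||.
||x|| = 6.7394
Step 2: Compute scaling factor.
scale = max(0, 1 - 3.66/6.7394) = 0.4569
Step 3: prox(x) = [-0.6711, -2.1645, -0.7326, 1.952]
||prox(x)|| = 3.0794
Step 4: Proximal objective.
0.5*||prox-x||^2 = 6.6978
lambda*||prox|| = 11.2706
Total = 17.9682


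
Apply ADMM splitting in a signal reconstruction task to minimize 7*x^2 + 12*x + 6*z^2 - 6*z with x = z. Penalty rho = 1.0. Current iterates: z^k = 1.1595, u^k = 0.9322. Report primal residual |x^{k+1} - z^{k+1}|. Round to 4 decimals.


ADMM iteration with rho = 1.0, z^k = 1.1595, u^k = 0.9322
Step 1: x-update.
Minimize 7*x^2 + 12*x + (1.0/2)*(x - 1.1595 + 0.9322)^2
FOC: (2*7 + 1.0)*x = -12 + 1.0*(1.1595 - 0.9322)
x^{k+1} = -0.7848
Step 2: z-update.
Minimize 6*z^2 - 6*z + (1.0/2)*(-0.7848 - z + 0.9322)^2
FOC: (2*6 + 1.0)*z = 6 + 1.0*(-0.7848 + 0.9322)
z^{k+1} = 0.4729
Step 3: u-update.
u^{k+1} = 0.9322 - 0.7848 - 0.4729 = -0.3255
Step 4: Primal residual = |-0.7848 - 0.4729| = 1.2577


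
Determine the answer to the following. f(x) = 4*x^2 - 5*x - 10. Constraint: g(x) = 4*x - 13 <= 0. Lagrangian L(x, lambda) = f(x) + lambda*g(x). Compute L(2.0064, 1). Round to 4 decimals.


Step 1: Evaluate f(x).
f(2.0064) = 4*2.0064^2 - 5*2.0064 - 10 = -3.9294
Step 2: Evaluate g(x).
g(2.0064) = 4*2.0064 - 13 = -4.9744
Step 3: Compute Lagrangian.
L = -3.9294 + 1*-4.9744 = -8.9038


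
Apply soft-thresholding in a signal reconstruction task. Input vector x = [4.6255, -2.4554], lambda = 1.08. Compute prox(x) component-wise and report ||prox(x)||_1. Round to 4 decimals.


Soft-thresholding with lambda = 1.08:
prox(4.6255) = sign(4.6255)*max(|4.6255| - 1.08, 0) = 3.5455
prox(-2.4554) = sign(-2.4554)*max(|-2.4554| - 1.08, 0) = -1.3754
prox(x) = [3.5455, -1.3754]
||prox(x)||_1 = 3.5455 + 1.3754 = 4.9209


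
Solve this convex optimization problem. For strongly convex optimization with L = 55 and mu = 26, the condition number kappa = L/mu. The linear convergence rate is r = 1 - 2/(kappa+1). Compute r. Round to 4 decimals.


Step 1: Compute the condition number.
kappa = L/mu = 55/26 = 2.1154
Step 2: Compute the convergence rate.
r = 1 - 2/(kappa + 1) = 1 - 2*mu/(L + mu) = (L - mu)/(L + mu) = 29/81 = 0.358


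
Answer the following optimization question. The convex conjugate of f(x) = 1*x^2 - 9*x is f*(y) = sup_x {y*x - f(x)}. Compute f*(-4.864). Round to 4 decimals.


f*(y) = sup_x {y*x - a*x^2 - b*x} = sup_x {(y-b)*x - a*x^2}
FOC: (y - b) - 2a*x = 0 => x* = (y - b)/(2a)
x* = (-4.864 + 9)/(2*1) = 2.068
f*(-4.864) = (y-b)^2/(4a) = (-4.864 + 9)^2/(4*1)
= 17.1065/4 = 4.2766


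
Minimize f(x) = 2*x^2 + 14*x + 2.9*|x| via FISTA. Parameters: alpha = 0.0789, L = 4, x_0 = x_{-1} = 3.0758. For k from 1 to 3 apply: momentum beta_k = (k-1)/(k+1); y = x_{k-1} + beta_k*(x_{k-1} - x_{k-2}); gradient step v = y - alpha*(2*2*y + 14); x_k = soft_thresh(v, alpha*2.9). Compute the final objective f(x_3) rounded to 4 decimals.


FISTA on f(x) = 2*x^2 + 14*x + 2.9*|x|
L = 4, alpha = 0.0789
Iteration 1: beta = 0.0, y = 3.0758 + 0.0*(3.0758 - 3.0758) = 3.0758
  grad(y) = 26.3032, v = y - alpha*grad = 1.0005
  prox(v) = soft_thresh(1.0005, 0.2288) = 0.7717
Iteration 2: beta = 0.3333, y = 0.7717 + 0.3333*(0.7717 - 3.0758) = 0.0036
  grad(y) = 14.0145, v = y - alpha*grad = -1.1021
  prox(v) = soft_thresh(-1.1021, 0.2288) = -0.8733
Iteration 3: beta = 0.5, y = -0.8733 + 0.5*(-0.8733 - 0.7717) = -1.6958
  grad(y) = 7.2168, v = y - alpha*grad = -2.2652
  prox(v) = soft_thresh(-2.2652, 0.2288) = -2.0364
f(x_3) = 2*(-2.0364)^2 + 14*(-2.0364) + 2.9*|-2.0364| = -14.3102


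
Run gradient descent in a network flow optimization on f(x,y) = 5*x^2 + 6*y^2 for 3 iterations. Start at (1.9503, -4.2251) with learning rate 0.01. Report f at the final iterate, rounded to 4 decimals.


Gradient descent on f(x,y) = 5*x^2 + 6*y^2.
Starting point: (1.9503, -4.2251), alpha = 0.01
Step 1: grad_x = 2*5*1.9503 = 19.503, grad_y = 2*6*-4.2251 = -50.7012
  x_1 = 1.9503 - 0.01*19.503 = 1.7553
  y_1 = -4.2251 - 0.01*-50.7012 = -3.7181
Step 2: grad_x = 2*5*1.7553 = 17.5527, grad_y = 2*6*-3.7181 = -44.6171
  x_2 = 1.7553 - 0.01*17.5527 = 1.5797
  y_2 = -3.7181 - 0.01*-44.6171 = -3.2719
Step 3: grad_x = 2*5*1.5797 = 15.7974, grad_y = 2*6*-3.2719 = -39.263
  x_3 = 1.5797 - 0.01*15.7974 = 1.4218
  y_3 = -3.2719 - 0.01*-39.263 = -2.8793
f(1.4218, -2.8793) = 5*1.4218^2 + 6*(-2.8793)^2 = 59.8489


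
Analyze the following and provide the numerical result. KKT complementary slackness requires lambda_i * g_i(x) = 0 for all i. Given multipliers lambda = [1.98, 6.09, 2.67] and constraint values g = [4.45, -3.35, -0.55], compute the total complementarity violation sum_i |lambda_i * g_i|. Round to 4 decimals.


KKT complementary slackness check:
lambda_1 * g_1 = 1.98 * 4.45 = 8.811
lambda_2 * g_2 = 6.09 * -3.35 = -20.4015
lambda_3 * g_3 = 2.67 * -0.55 = -1.4685
Total violation = 8.811 + 20.4015 + 1.4685 = 30.681


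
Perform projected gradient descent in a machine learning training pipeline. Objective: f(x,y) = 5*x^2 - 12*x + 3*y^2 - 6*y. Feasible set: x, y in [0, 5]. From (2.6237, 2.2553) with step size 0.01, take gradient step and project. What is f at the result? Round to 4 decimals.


Step 1: Compute gradient at (2.6237, 2.2553).
grad_x = 2*5*2.6237 - 12 = 14.237
grad_y = 2*3*2.2553 - 6 = 7.5318
Step 2: Gradient step.
x_raw = 2.6237 - 0.01*14.237 = 2.4813
y_raw = 2.2553 - 0.01*7.5318 = 2.18
Step 3: Project onto [0, 5].
x_proj = clip(2.4813) = 2.4813
y_proj = clip(2.18) = 2.18
Step 4: Evaluate f.
f(2.4813, 2.18) = 2.1861


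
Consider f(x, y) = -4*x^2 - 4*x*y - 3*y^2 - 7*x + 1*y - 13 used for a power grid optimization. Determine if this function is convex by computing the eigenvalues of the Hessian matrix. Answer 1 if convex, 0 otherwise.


The Hessian of f(x,y) = -4*x^2 - 4*x*y - 3*y^2 - 7*x + 1*y - 13 is:
H = [[-8, -4], [-4, -6]]
Trace = -8 - 6 = -14
Determinant = -8*-6 - (-4)^2 = 32
Discriminant = (-14)^2 - 4*32 = 68.0
Eigenvalues: lambda_1 = -11.1231, lambda_2 = -2.8769
The function is not convex.

0


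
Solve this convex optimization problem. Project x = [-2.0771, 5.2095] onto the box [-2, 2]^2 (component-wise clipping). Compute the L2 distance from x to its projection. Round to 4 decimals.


Project each component onto [-2, 2].
clip(-2.0771) = -2.0, clip(5.2095) = 2.0
Projection = [-2.0, 2.0]
Squared diffs: [0.0059, 10.3009]
Distance = sqrt(10.3068) = 3.2104


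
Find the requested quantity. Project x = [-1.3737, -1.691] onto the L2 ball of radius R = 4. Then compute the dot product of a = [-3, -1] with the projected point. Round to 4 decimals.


Step 1: Compute ||x|| (intermediates to 6 decimals).
||x|| = sqrt((-1.3737)^2 + (-1.691)^2) = 2.178654
Step 2: Project.
Since ||x|| <= R, proj = x (no scaling needed).
proj(x) = [-1.3737, -1.691]
Step 3: Dot product.
a^T * proj(x) = -3*(-1.3737) - 1*(-1.691) = 5.8121


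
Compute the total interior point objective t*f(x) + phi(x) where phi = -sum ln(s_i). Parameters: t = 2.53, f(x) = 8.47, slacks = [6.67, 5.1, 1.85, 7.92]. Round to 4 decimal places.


Step 1: Compute log-barrier.
ln values: [1.8976, 1.6292, 0.6152, 2.0694]
phi = -(1.8976 + 1.6292 + 0.6152 + 2.0694) = -6.2114
Step 2: Compute augmented objective.
t*f(x) = 2.53*8.47 = 21.4291
Total = 21.4291 - 6.2114 = 15.2177


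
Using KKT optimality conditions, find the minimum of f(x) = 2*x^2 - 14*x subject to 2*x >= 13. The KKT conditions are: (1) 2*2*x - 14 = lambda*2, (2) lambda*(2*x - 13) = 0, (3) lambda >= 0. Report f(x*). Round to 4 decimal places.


Step 1: Try lambda = 0 (constraint inactive).
x_unc = 14/(2*2) = 3.5
Check: 2*3.5 = 7.0 < 13 -- violated!
Step 2: Constraint must be active: 2*x = 13
x* = 13/2 = 6.5
lambda = (2*2*6.5 - 14)/2 = 6.0
Step 3: Compute optimal value.
f(x*) = 2*6.5^2 - 14*6.5 = -6.5


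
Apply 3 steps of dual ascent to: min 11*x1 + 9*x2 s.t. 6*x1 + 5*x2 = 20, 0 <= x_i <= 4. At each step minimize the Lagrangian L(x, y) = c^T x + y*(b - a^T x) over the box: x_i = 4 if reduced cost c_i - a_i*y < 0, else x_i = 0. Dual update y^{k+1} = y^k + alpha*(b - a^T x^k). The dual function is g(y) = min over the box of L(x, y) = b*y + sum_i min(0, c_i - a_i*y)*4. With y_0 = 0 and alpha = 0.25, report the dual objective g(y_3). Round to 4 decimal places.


Dual ascent for LP: min 11*x1 + 9*x2, 6*x1 + 5*x2 = 20, 0 <= x_i <= 4
Step 1: y^k = 0.0, reduced costs: (11.0, 9.0)
  x^k = (0.0, 0.0), subgradient = b - a^T x = 20.0
  y^{k+1} = 0.0 + 0.25*20.0 = 5.0
Step 2: y^k = 5.0, reduced costs: (-19.0, -16.0)
  x^k = (4.0, 4.0), subgradient = b - a^T x = -24.0
  y^{k+1} = 5.0 + 0.25*-24.0 = -1.0
Step 3: y^k = -1.0, reduced costs: (17.0, 14.0)
  x^k = (0.0, 0.0), subgradient = b - a^T x = 20.0
  y^{k+1} = -1.0 + 0.25*20.0 = 4.0
Dual objective at y_3 = 4.0: reduced costs (-13.0, -11.0), box minimizer x = (4.0, 4.0)
g(y_3) = b*y + (c1 - a1*y)*x1 + (c2 - a2*y)*x2 = 20*4.0 + (-13.0)*4.0 + (-11.0)*4.0 = 80.0 - 52.0 - 44.0 = -16.0


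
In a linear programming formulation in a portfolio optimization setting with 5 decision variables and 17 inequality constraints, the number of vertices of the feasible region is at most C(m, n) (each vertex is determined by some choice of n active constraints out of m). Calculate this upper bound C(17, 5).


Each vertex corresponds to some choice of n active constraints out of m, so the number of vertices is at most C(m, n) = m! / (n!(m-n)!).
m = 17, n = 5
Numerator: 17 * 16 * 15 * 14 * 13
Denominator: 5! = 120
C(17, 5) = 6188


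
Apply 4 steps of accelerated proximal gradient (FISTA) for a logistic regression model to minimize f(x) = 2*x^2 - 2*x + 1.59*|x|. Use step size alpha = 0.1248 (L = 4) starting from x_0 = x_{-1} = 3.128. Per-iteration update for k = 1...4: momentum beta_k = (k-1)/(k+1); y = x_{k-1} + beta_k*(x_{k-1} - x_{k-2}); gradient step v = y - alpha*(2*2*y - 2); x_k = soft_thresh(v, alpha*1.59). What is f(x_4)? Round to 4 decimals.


FISTA on f(x) = 2*x^2 - 2*x + 1.59*|x|
L = 4, alpha = 0.1248
Iteration 1: beta = 0.0, y = 3.128 + 0.0*(3.128 - 3.128) = 3.128
  grad(y) = 10.512, v = y - alpha*grad = 1.8161
  prox(v) = soft_thresh(1.8161, 0.1984) = 1.6177
Iteration 2: beta = 0.3333, y = 1.6177 + 0.3333*(1.6177 - 3.128) = 1.1142
  grad(y) = 2.4569, v = y - alpha*grad = 0.8076
  prox(v) = soft_thresh(0.8076, 0.1984) = 0.6092
Iteration 3: beta = 0.5, y = 0.6092 + 0.5*(0.6092 - 1.6177) = 0.1049
  grad(y) = -1.5803, v = y - alpha*grad = 0.3021
  prox(v) = soft_thresh(0.3021, 0.1984) = 0.1037
Iteration 4: beta = 0.6, y = 0.1037 + 0.6*(0.1037 - 0.6092) = -0.1996
  grad(y) = -2.7982, v = y - alpha*grad = 0.1497
  prox(v) = soft_thresh(0.1497, 0.1984) = 0.0
f(x_4) = 2*0.0^2 - 2*0.0 + 1.59*|0.0| = 0.0


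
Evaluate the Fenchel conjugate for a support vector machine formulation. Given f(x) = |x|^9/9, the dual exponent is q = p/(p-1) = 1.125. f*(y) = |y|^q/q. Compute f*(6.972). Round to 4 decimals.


The conjugate exponent q satisfies 1/p + 1/q = 1.
p = 9, so q = 9/(9 - 1) = 1.125
|y|^q = 6.972^1.125 = 8.8874
f*(6.972) = 8.8874 / 1.125 = 7.9


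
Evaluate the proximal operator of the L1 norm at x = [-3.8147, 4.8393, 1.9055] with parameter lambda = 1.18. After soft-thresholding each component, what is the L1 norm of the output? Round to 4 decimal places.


Soft-thresholding with lambda = 1.18:
prox(-3.8147) = sign(-3.8147)*max(|-3.8147| - 1.18, 0) = -2.6347
prox(4.8393) = sign(4.8393)*max(|4.8393| - 1.18, 0) = 3.6593
prox(1.9055) = sign(1.9055)*max(|1.9055| - 1.18, 0) = 0.7255
prox(x) = [-2.6347, 3.6593, 0.7255]
||prox(x)||_1 = 2.6347 + 3.6593 + 0.7255 = 7.0195


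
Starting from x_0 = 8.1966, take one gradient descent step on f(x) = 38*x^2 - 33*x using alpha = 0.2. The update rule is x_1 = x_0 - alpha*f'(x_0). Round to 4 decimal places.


We compute the gradient at x_0 and apply the update.
f'(x) = 76*x - 33
f'(8.1966) = 76*8.1966 - 33 = 589.9416
x_1 = 8.1966 - 0.2*589.9416 = -109.7917


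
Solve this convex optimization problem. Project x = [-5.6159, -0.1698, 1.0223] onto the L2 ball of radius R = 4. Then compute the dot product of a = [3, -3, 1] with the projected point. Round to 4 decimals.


Step 1: Compute ||x|| (intermediates to 6 decimals).
||x|| = sqrt((-5.6159)^2 + (-0.1698)^2 + 1.0223^2) = 5.710715
Step 2: Project.
Since ||x|| > R, scale = R/||x|| = 4/5.710715 = 0.700438, proj(x) = scale * x
proj(x) = [-3.93359, -0.118934, 0.716058]
Step 3: Dot product.
a^T * proj(x) = 3*(-3.93359) - 3*(-0.118934) + 1*0.716058 = -10.7279


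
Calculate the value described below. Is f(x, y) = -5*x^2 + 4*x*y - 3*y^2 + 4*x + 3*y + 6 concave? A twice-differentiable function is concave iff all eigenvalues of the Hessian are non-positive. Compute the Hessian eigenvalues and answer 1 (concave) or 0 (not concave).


The Hessian of f(x,y) = -5*x^2 + 4*x*y - 3*y^2 + 4*x + 3*y + 6 is:
H = [[-10, 4], [4, -6]]
Trace = -10 - 6 = -16
Determinant = -10*-6 - (4)^2 = 44
Discriminant = (-16)^2 - 4*44 = 80.0
Eigenvalues: lambda_1 = -12.4721, lambda_2 = -3.5279
The function is concave.

1


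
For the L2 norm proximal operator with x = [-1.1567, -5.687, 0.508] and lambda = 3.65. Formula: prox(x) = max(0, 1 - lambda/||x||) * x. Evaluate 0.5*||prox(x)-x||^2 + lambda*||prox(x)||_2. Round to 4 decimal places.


Step 1: Compute ||x||.
||x|| = 5.8256
Step 2: Compute scaling factor.
scale = max(0, 1 - 3.65/5.8256) = 0.3735
Step 3: prox(x) = [-0.432, -2.1239, 0.1897]
||prox(x)|| = 2.1756
Step 4: Proximal objective.
0.5*||prox-x||^2 = 6.6613
lambda*||prox|| = 7.9409
Total = 14.6023


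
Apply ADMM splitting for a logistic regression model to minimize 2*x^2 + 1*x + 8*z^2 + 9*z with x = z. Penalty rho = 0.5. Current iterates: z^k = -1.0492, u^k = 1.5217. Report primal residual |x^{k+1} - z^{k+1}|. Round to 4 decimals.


ADMM iteration with rho = 0.5, z^k = -1.0492, u^k = 1.5217
Step 1: x-update.
Minimize 2*x^2 + 1*x + (0.5/2)*(x + 1.0492 + 1.5217)^2
FOC: (2*2 + 0.5)*x = -1 + 0.5*(-1.0492 - 1.5217)
x^{k+1} = -0.5079
Step 2: z-update.
Minimize 8*z^2 + 9*z + (0.5/2)*(-0.5079 - z + 1.5217)^2
FOC: (2*8 + 0.5)*z = -9 + 0.5*(-0.5079 + 1.5217)
z^{k+1} = -0.5147
Step 3: u-update.
u^{k+1} = 1.5217 - 0.5079 + 0.5147 = 1.5286
Step 4: Primal residual = |-0.5079 + 0.5147| = 0.0069


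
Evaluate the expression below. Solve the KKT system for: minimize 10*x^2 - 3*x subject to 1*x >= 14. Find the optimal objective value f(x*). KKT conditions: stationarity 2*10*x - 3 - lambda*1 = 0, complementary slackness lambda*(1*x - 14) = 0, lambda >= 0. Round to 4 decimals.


Step 1: Try lambda = 0 (constraint inactive).
x_unc = 3/(2*10) = 0.15
Check: 1*0.15 = 0.15 < 14 -- violated!
Step 2: Constraint must be active: 1*x = 14
x* = 14/1 = 14.0
lambda = (2*10*14.0 - 3)/1 = 277.0
Step 3: Compute optimal value.
f(x*) = 10*14.0^2 - 3*14.0 = 1918.0


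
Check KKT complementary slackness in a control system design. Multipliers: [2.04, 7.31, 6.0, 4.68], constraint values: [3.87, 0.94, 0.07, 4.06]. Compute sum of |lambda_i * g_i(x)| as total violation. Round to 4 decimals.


KKT complementary slackness check:
lambda_1 * g_1 = 2.04 * 3.87 = 7.8948
lambda_2 * g_2 = 7.31 * 0.94 = 6.8714
lambda_3 * g_3 = 6.0 * 0.07 = 0.42
lambda_4 * g_4 = 4.68 * 4.06 = 19.0008
Total violation = 7.8948 + 6.8714 + 0.42 + 19.0008 = 34.187


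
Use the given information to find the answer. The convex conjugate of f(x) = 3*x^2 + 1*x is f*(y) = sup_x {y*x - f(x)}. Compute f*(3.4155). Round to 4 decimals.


f*(y) = sup_x {y*x - a*x^2 - b*x} = sup_x {(y-b)*x - a*x^2}
FOC: (y - b) - 2a*x = 0 => x* = (y - b)/(2a)
x* = (3.4155 - 1)/(2*3) = 0.4026
f*(3.4155) = (y-b)^2/(4a) = (3.4155 - 1)^2/(4*3)
= 5.8346/12 = 0.4862


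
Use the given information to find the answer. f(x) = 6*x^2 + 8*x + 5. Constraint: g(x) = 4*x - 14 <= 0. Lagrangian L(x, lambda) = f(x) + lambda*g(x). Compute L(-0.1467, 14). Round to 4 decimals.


Step 1: Evaluate f(x).
f(-0.1467) = 6*(-0.1467)^2 + 8*(-0.1467) + 5 = 3.9555
Step 2: Evaluate g(x).
g(-0.1467) = 4*-0.1467 - 14 = -14.5868
Step 3: Compute Lagrangian.
L = 3.9555 + 14*-14.5868 = -200.2597


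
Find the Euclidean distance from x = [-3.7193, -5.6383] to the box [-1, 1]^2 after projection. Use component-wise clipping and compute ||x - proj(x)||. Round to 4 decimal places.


Project each component onto [-1, 1].
clip(-3.7193) = -1.0, clip(-5.6383) = -1.0
Projection = [-1.0, -1.0]
Squared diffs: [7.3946, 21.5138]
Distance = sqrt(28.9084) = 5.3767


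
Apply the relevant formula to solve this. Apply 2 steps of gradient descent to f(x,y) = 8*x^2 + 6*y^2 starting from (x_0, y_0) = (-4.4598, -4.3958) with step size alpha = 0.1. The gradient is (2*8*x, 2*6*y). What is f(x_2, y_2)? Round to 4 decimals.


Gradient descent on f(x,y) = 8*x^2 + 6*y^2.
Starting point: (-4.4598, -4.3958), alpha = 0.1
Step 1: grad_x = 2*8*-4.4598 = -71.3568, grad_y = 2*6*-4.3958 = -52.7496
  x_1 = -4.4598 - 0.1*-71.3568 = 2.6759
  y_1 = -4.3958 - 0.1*-52.7496 = 0.8792
Step 2: grad_x = 2*8*2.6759 = 42.8141, grad_y = 2*6*0.8792 = 10.5499
  x_2 = 2.6759 - 0.1*42.8141 = -1.6055
  y_2 = 0.8792 - 0.1*10.5499 = -0.1758
f(-1.6055, -0.1758) = 8*(-1.6055)^2 + 6*(-0.1758)^2 = 20.8073


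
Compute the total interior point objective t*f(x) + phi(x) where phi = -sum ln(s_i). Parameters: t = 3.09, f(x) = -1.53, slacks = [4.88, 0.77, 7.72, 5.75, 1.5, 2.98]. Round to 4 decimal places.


Step 1: Compute log-barrier.
ln values: [1.5851, -0.2614, 2.0438, 1.7492, 0.4055, 1.0919]
phi = -(1.5851 - 0.2614 + 2.0438 + 1.7492 + 0.4055 + 1.0919) = -6.6142
Step 2: Compute augmented objective.
t*f(x) = 3.09*-1.53 = -4.7277
Total = -4.7277 - 6.6142 = -11.3419


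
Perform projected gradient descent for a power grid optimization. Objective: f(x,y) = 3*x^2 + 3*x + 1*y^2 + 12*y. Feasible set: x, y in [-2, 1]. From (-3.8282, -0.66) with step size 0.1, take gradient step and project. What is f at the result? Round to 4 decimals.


Step 1: Compute gradient at (-3.8282, -0.66).
grad_x = 2*3*-3.8282 + 3 = -19.9692
grad_y = 2*1*-0.66 + 12 = 10.68
Step 2: Gradient step.
x_raw = -3.8282 - 0.1*-19.9692 = -1.8313
y_raw = -0.66 - 0.1*10.68 = -1.728
Step 3: Project onto [-2, 1].
x_proj = clip(-1.8313) = -1.8313
y_proj = clip(-1.728) = -1.728
Step 4: Evaluate f.
f(-1.8313, -1.728) = -13.1831


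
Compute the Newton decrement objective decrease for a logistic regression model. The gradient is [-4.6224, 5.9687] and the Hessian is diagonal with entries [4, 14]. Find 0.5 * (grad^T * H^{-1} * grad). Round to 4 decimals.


Step 1: H is diagonal, so H^(-1) * g = [-1.1556, 0.4263].
Step 2: g^T H^(-1) g = sum_i g_i^2 / H_ii
  = (-4.6224)^2/4 + (5.9687)^2/14
  = 5.3416 + 2.5447 = 7.8863
Step 3: Objective decrease = 0.5 * g^T H^(-1) g = 3.9432


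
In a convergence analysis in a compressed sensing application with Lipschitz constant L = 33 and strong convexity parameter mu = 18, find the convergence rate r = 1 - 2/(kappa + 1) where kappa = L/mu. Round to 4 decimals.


Step 1: Compute the condition number.
kappa = L/mu = 33/18 = 1.8333
Step 2: Compute the convergence rate.
r = 1 - 2/(kappa + 1) = 1 - 2*mu/(L + mu) = (L - mu)/(L + mu) = 15/51 = 0.2941


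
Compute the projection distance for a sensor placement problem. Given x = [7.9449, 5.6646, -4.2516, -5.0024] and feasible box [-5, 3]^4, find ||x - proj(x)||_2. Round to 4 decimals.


Project each component onto [-5, 3].
clip(7.9449) = 3.0, clip(5.6646) = 3.0, clip(-4.2516) = -4.2516, clip(-5.0024) = -5.0
Projection = [3.0, 3.0, -4.2516, -5.0]
Squared diffs: [24.452, 7.1001, 0.0, 0.0]
Distance = sqrt(31.5521) = 5.6171


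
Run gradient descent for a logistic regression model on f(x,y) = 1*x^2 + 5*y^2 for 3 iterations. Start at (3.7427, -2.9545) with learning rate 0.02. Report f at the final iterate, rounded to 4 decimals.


Gradient descent on f(x,y) = 1*x^2 + 5*y^2.
Starting point: (3.7427, -2.9545), alpha = 0.02
Step 1: grad_x = 2*1*3.7427 = 7.4854, grad_y = 2*5*-2.9545 = -29.545
  x_1 = 3.7427 - 0.02*7.4854 = 3.593
  y_1 = -2.9545 - 0.02*-29.545 = -2.3636
Step 2: grad_x = 2*1*3.593 = 7.186, grad_y = 2*5*-2.3636 = -23.636
  x_2 = 3.593 - 0.02*7.186 = 3.4493
  y_2 = -2.3636 - 0.02*-23.636 = -1.8909
Step 3: grad_x = 2*1*3.4493 = 6.8985, grad_y = 2*5*-1.8909 = -18.9088
  x_3 = 3.4493 - 0.02*6.8985 = 3.3113
  y_3 = -1.8909 - 0.02*-18.9088 = -1.5127
f(3.3113, -1.5127) = 1*3.3113^2 + 5*(-1.5127)^2 = 22.4061


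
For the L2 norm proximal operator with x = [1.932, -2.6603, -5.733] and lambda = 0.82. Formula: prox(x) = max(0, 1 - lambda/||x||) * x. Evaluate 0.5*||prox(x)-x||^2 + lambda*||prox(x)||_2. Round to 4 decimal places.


Step 1: Compute ||x||.
||x|| = 6.6089
Step 2: Compute scaling factor.
scale = max(0, 1 - 0.82/6.6089) = 0.8759
Step 3: prox(x) = [1.6923, -2.3302, -5.0217]
||prox(x)|| = 5.7889
Step 4: Proximal objective.
0.5*||prox-x||^2 = 0.3362
lambda*||prox|| = 4.7469
Total = 5.0831


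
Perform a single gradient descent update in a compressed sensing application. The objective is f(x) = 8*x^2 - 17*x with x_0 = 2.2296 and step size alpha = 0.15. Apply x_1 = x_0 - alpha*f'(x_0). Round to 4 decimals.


We compute the gradient at x_0 and apply the update.
f'(x) = 16*x - 17
f'(2.2296) = 16*2.2296 - 17 = 18.6736
x_1 = 2.2296 - 0.15*18.6736 = -0.5714


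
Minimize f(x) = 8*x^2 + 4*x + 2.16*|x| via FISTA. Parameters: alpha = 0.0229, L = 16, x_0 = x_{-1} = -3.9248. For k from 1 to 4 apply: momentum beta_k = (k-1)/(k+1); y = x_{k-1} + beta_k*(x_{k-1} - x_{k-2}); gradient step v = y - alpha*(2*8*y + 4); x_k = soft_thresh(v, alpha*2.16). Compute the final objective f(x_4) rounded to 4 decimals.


FISTA on f(x) = 8*x^2 + 4*x + 2.16*|x|
L = 16, alpha = 0.0229
Iteration 1: beta = 0.0, y = -3.9248 + 0.0*(-3.9248 + 3.9248) = -3.9248
  grad(y) = -58.7968, v = y - alpha*grad = -2.5784
  prox(v) = soft_thresh(-2.5784, 0.0495) = -2.5289
Iteration 2: beta = 0.3333, y = -2.5289 + 0.3333*(-2.5289 + 3.9248) = -2.0636
  grad(y) = -29.0174, v = y - alpha*grad = -1.3991
  prox(v) = soft_thresh(-1.3991, 0.0495) = -1.3496
Iteration 3: beta = 0.5, y = -1.3496 + 0.5*(-1.3496 + 2.5289) = -0.76
  grad(y) = -8.1599, v = y - alpha*grad = -0.5731
  prox(v) = soft_thresh(-0.5731, 0.0495) = -0.5237
Iteration 4: beta = 0.6, y = -0.5237 + 0.6*(-0.5237 + 1.3496) = -0.0281
  grad(y) = 3.5505, v = y - alpha*grad = -0.1094
  prox(v) = soft_thresh(-0.1094, 0.0495) = -0.0599
f(x_4) = 8*(-0.0599)^2 + 4*(-0.0599) + 2.16*|-0.0599| = -0.0815
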